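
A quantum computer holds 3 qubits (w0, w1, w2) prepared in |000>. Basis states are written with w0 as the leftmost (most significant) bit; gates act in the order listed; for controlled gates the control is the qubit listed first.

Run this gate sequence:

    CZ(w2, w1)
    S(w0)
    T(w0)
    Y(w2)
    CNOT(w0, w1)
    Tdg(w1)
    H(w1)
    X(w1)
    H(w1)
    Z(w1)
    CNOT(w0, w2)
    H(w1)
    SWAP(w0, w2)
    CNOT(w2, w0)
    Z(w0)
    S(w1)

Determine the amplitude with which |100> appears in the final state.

|100> carries amplitude -sqrt(2)*I/2 in the final state. Key observation: steps 7-10 multiply out to the identity, so the circuit reduces to the remaining gates.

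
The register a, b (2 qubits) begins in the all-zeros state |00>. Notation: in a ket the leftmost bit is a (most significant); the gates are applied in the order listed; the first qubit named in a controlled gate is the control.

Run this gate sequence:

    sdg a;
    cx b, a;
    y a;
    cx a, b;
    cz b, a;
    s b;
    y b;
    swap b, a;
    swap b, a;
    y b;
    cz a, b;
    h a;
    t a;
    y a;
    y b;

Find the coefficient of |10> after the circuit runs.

The final state's coefficient on |10> equals -sqrt(2)/2.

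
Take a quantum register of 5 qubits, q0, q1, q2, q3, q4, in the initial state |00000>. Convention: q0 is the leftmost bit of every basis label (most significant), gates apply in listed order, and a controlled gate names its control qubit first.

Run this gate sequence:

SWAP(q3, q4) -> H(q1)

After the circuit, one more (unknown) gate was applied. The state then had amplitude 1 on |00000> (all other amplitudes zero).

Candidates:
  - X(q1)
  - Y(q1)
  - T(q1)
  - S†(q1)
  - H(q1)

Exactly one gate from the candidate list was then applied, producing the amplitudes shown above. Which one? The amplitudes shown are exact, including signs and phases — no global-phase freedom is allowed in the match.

The unique candidate consistent with the amplitudes is H(q1).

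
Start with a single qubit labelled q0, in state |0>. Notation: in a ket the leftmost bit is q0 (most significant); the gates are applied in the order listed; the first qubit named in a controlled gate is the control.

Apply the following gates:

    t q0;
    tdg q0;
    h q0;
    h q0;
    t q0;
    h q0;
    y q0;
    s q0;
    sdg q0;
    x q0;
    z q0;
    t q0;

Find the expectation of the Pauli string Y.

The observable Y averages to sqrt(2)/2.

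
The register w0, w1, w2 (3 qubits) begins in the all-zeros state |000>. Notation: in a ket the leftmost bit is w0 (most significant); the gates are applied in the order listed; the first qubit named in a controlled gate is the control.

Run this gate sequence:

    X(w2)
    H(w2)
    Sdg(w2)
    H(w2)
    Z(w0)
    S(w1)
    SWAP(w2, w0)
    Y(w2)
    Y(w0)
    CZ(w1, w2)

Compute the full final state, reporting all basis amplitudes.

The final amplitudes are 1/2 - I/2 on |001>, -1/2 - I/2 on |101>, and 0 on every other basis state.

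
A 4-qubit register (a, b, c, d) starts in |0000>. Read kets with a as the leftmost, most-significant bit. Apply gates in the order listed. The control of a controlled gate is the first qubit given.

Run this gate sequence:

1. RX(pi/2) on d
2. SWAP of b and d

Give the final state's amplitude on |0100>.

The amplitude on |0100> is -sqrt(2)*I/2.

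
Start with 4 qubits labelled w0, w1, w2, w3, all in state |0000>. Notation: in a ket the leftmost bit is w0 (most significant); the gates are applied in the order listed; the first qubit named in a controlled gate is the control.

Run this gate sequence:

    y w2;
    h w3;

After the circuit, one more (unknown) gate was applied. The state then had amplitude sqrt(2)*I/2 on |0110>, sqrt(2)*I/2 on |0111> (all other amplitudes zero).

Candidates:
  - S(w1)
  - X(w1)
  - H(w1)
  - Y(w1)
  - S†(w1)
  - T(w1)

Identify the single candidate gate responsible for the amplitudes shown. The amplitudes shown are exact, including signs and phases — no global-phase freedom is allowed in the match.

The unique candidate consistent with the amplitudes is X(w1).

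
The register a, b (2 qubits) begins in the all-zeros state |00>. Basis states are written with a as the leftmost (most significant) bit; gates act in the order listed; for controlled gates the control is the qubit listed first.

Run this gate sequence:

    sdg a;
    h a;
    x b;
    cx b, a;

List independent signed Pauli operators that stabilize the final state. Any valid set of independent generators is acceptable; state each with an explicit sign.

The final state is stabilized by the group generated by +XI, -IZ; other independent generating sets are equally valid.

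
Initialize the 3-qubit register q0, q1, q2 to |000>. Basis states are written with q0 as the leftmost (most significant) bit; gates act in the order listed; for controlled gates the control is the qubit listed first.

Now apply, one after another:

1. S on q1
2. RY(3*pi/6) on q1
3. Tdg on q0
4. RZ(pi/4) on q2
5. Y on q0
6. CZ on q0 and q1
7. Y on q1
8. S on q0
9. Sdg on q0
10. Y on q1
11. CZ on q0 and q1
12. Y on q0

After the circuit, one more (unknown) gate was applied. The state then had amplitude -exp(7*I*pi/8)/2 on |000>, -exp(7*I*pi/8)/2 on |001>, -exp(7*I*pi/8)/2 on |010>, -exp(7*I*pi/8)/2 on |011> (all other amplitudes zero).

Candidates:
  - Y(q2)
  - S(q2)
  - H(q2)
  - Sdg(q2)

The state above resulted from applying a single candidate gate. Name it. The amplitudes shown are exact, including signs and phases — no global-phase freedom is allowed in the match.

The unique candidate consistent with the amplitudes is H(q2).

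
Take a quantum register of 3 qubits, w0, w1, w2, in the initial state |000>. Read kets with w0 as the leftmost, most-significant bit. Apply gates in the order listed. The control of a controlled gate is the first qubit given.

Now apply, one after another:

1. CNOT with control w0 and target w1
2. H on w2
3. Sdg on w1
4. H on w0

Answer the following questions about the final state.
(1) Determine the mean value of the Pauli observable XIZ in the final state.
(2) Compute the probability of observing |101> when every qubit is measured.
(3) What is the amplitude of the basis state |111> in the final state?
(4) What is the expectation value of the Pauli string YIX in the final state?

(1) In the final state, XIZ has expectation 0.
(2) A full measurement returns |101> with probability 1/4.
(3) The final state's coefficient on |111> equals 0.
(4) The observable YIX averages to 0.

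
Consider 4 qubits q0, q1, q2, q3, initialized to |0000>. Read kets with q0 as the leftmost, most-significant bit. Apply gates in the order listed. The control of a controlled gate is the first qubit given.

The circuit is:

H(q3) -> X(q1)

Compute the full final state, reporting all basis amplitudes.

The final amplitudes are sqrt(2)/2 on |0100>, sqrt(2)/2 on |0101>, and 0 on every other basis state.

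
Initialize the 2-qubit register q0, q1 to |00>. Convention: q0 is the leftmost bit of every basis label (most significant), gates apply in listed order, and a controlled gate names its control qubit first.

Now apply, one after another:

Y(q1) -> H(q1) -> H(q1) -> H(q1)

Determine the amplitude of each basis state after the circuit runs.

The resulting statevector has amplitude sqrt(2)*I/2 on |00>, -sqrt(2)*I/2 on |01>, 0 on |10>, 0 on |11>. Key observation: steps 3-4 multiply out to the identity, so the circuit reduces to the remaining gates.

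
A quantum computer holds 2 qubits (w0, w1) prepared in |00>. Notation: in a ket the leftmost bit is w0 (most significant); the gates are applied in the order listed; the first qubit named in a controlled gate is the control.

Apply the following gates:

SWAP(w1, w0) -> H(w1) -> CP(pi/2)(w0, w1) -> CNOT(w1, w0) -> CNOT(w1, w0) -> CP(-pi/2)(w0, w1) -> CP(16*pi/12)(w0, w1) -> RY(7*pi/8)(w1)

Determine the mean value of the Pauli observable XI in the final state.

In the final state, XI has expectation 0. Key observation: gates 3-6 undo each other exactly, leaving only the rest of the circuit to track.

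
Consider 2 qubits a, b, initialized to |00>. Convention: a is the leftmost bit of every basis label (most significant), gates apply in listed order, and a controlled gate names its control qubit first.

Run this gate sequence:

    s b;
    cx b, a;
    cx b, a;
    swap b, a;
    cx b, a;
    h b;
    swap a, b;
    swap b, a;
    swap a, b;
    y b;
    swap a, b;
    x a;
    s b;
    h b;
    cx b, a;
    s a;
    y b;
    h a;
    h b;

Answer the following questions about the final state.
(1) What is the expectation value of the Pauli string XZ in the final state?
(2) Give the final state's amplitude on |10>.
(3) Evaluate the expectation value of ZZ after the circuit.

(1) The expectation value of XZ is 0. Key observation: steps 2-3 multiply out to the identity, so the circuit reduces to the remaining gates.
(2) The final state's coefficient on |10> equals -1/2 - I/2.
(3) The observable ZZ averages to -1.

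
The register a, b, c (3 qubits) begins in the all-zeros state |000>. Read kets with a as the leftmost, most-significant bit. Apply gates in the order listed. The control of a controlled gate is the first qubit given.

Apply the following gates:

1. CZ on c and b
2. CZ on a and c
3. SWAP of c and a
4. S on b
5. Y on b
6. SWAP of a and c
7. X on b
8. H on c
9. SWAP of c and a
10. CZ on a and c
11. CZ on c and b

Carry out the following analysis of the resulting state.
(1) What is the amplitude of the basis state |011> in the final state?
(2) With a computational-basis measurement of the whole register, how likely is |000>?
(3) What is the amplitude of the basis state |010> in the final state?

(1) The final state's coefficient on |011> equals 0.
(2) Outcome |000> occurs with probability 1/2.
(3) The amplitude on |010> is 0.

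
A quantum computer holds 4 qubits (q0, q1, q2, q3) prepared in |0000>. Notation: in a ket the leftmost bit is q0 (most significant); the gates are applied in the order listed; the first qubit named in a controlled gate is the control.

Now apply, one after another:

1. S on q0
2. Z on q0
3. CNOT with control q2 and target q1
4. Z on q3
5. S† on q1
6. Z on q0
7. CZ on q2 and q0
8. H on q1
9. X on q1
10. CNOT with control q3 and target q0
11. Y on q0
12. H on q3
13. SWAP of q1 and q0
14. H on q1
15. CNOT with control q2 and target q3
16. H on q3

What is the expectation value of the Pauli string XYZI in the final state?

The observable XYZI averages to 0.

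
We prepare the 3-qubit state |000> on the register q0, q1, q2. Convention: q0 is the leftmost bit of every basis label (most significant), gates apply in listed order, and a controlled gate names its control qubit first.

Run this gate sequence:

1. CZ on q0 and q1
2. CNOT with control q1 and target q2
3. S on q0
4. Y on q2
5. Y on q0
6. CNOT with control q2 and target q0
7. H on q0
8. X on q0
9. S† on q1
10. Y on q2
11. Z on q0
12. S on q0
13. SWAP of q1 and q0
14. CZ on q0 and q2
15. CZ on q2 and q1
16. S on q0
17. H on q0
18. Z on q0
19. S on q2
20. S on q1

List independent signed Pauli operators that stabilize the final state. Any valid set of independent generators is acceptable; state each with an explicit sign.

One valid set of independent stabilizer generators is -XII, +IXI, +IIZ (any independent generating set of the same group is equally correct).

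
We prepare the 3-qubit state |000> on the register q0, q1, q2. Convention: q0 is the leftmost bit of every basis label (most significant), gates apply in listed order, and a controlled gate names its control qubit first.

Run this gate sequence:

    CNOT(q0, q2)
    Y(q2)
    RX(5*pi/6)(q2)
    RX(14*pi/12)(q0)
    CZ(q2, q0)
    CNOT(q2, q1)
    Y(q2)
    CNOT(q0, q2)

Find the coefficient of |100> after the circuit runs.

|100> carries amplitude sqrt(3)/4 + 1/2 in the final state.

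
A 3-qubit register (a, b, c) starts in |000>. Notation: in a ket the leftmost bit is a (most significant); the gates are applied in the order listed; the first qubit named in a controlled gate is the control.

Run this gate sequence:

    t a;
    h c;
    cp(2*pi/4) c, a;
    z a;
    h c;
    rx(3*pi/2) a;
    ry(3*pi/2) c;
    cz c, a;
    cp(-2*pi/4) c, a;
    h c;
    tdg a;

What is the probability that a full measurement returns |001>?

The probability of measuring |001> is 1/2.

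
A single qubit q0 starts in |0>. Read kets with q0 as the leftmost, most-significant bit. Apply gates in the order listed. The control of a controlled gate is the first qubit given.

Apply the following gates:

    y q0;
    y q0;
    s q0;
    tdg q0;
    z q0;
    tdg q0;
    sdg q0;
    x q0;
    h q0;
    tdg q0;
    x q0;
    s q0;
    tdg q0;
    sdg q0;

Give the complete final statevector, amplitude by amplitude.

After the circuit, the state carries amplitude sqrt(2)*exp(3*I*pi/4)/2 on |0>, -sqrt(2)*exp(3*I*pi/4)/2 on |1>.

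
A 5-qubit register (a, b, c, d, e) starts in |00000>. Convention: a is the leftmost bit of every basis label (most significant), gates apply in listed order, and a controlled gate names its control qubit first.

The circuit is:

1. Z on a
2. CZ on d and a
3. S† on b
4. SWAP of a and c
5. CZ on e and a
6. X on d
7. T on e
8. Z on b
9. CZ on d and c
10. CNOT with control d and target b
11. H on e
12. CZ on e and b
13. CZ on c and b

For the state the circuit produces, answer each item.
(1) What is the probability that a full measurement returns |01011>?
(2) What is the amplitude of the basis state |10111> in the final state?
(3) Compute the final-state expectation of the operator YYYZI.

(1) A full measurement returns |01011> with probability 1/2.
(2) |10111> carries amplitude 0 in the final state.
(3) In the final state, YYYZI has expectation 0.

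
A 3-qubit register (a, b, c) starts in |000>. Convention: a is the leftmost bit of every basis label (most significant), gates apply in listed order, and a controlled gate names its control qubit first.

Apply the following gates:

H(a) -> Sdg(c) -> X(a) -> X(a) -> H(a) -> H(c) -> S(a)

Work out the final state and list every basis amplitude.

After the circuit, the state carries amplitude sqrt(2)/2 on |000>, sqrt(2)/2 on |001>, and 0 on every other basis state. Key observation: steps 3-4 multiply out to the identity, so the circuit reduces to the remaining gates.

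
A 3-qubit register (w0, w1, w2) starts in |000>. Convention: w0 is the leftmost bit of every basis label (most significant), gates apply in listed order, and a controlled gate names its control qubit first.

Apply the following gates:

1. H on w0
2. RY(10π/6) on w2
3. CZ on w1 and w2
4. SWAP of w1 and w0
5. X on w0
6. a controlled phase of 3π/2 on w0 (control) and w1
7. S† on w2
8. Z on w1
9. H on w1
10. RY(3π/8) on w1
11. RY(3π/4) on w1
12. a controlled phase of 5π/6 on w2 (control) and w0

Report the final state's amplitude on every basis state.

The final amplitudes are 0 on |000>, 0 on |001>, 0 on |010>, 0 on |011>, -sqrt(3)*sqrt(1/2 - sqrt(2)/4)*cos(3*pi/16)/4 + sqrt(3)*sqrt(1/2 - sqrt(2)/4)*sin(3*pi/16)/4 + sqrt(3)*sqrt(sqrt(2)/4 + 1/2)*sin(3*pi/16)/4 + sqrt(3)*sqrt(sqrt(2)/4 + 1/2)*cos(3*pi/16)/4 - sqrt(3)*I*sqrt(sqrt(2)/4 + 1/2)*cos(3*pi/16)/4 - sqrt(3)*I*sqrt(1/2 - sqrt(2)/4)*cos(3*pi/16)/4 - sqrt(3)*I*sqrt(1/2 - sqrt(2)/4)*sin(3*pi/16)/4 + sqrt(3)*I*sqrt(sqrt(2)/4 + 1/2)*sin(3*pi/16)/4 on |100>, I*sqrt(sqrt(2)/4 + 1/2)*exp(5*I*pi/6)*cos(3*pi/16)/4 + I*sqrt(sqrt(2)/4 + 1/2)*exp(5*I*pi/6)*sin(3*pi/16)/4 - sqrt(sqrt(2)/4 + 1/2)*exp(5*I*pi/6)*sin(3*pi/16)/4 + I*sqrt(1/2 - sqrt(2)/4)*exp(5*I*pi/6)*sin(3*pi/16)/4 + sqrt(1/2 - sqrt(2)/4)*exp(5*I*pi/6)*sin(3*pi/16)/4 + sqrt(1/2 - sqrt(2)/4)*exp(5*I*pi/6)*cos(3*pi/16)/4 - I*sqrt(1/2 - sqrt(2)/4)*exp(5*I*pi/6)*cos(3*pi/16)/4 + sqrt(sqrt(2)/4 + 1/2)*exp(5*I*pi/6)*cos(3*pi/16)/4 on |101>, -sqrt(3)*sqrt(sqrt(2)/4 + 1/2)*cos(3*pi/16)/4 - sqrt(3)*sqrt(1/2 - sqrt(2)/4)*cos(3*pi/16)/4 - sqrt(3)*sqrt(1/2 - sqrt(2)/4)*sin(3*pi/16)/4 + sqrt(3)*sqrt(sqrt(2)/4 + 1/2)*sin(3*pi/16)/4 - sqrt(3)*I*sqrt(sqrt(2)/4 + 1/2)*cos(3*pi/16)/4 - sqrt(3)*I*sqrt(sqrt(2)/4 + 1/2)*sin(3*pi/16)/4 - sqrt(3)*I*sqrt(1/2 - sqrt(2)/4)*sin(3*pi/16)/4 + sqrt(3)*I*sqrt(1/2 - sqrt(2)/4)*cos(3*pi/16)/4 on |110>, I*sqrt(sqrt(2)/4 + 1/2)*exp(5*I*pi/6)*sin(3*pi/16)/4 - sqrt(1/2 - sqrt(2)/4)*exp(5*I*pi/6)*cos(3*pi/16)/4 + sqrt(1/2 - sqrt(2)/4)*exp(5*I*pi/6)*sin(3*pi/16)/4 - I*sqrt(1/2 - sqrt(2)/4)*exp(5*I*pi/6)*sin(3*pi/16)/4 + sqrt(sqrt(2)/4 + 1/2)*exp(5*I*pi/6)*sin(3*pi/16)/4 - I*sqrt(1/2 - sqrt(2)/4)*exp(5*I*pi/6)*cos(3*pi/16)/4 + sqrt(sqrt(2)/4 + 1/2)*exp(5*I*pi/6)*cos(3*pi/16)/4 - I*sqrt(sqrt(2)/4 + 1/2)*exp(5*I*pi/6)*cos(3*pi/16)/4 on |111>.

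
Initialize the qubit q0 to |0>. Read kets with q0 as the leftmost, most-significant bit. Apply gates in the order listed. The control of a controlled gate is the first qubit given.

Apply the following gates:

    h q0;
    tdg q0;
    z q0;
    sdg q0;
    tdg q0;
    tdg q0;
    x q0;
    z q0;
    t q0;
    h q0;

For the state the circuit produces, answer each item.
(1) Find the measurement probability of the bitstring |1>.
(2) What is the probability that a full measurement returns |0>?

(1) A full measurement returns |1> with probability 1/2.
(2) A full measurement returns |0> with probability 1/2.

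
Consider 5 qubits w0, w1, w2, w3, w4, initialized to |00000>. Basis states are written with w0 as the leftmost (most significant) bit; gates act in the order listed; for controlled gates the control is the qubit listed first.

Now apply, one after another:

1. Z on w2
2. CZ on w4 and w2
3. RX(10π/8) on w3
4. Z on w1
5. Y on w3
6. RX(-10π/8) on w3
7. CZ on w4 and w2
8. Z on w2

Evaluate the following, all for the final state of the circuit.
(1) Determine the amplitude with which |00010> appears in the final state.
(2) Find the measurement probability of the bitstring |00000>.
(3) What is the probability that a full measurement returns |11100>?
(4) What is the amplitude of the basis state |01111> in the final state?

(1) The amplitude on |00010> is -sqrt(2)*I/2.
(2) Outcome |00000> occurs with probability 1/2.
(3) Outcome |11100> occurs with probability 0.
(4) |01111> carries amplitude 0 in the final state.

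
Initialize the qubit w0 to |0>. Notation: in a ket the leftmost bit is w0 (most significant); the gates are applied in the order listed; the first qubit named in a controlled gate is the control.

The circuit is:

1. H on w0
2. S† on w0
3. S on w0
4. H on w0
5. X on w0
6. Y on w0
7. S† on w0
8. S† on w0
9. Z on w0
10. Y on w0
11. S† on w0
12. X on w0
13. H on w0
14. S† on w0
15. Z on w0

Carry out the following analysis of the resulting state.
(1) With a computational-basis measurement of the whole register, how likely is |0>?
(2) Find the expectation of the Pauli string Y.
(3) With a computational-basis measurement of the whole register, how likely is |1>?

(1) The probability of measuring |0> is 1/2.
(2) In the final state, Y has expectation 1.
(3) A full measurement returns |1> with probability 1/2.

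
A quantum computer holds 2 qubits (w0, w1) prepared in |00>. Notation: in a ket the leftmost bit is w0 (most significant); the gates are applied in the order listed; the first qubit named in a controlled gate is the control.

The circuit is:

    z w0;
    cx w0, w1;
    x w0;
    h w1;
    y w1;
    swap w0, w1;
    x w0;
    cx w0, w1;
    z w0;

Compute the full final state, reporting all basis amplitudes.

The final amplitudes are 0 on |00>, sqrt(2)*I/2 on |01>, sqrt(2)*I/2 on |10>, 0 on |11>.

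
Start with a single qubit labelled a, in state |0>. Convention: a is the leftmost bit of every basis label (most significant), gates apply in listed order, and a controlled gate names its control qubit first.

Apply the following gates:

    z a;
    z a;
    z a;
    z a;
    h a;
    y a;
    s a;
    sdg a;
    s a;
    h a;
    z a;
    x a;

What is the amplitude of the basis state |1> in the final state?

|1> carries amplitude -1/2 - I/2 in the final state. Key observation: steps 1-4 multiply out to the identity, so the circuit reduces to the remaining gates.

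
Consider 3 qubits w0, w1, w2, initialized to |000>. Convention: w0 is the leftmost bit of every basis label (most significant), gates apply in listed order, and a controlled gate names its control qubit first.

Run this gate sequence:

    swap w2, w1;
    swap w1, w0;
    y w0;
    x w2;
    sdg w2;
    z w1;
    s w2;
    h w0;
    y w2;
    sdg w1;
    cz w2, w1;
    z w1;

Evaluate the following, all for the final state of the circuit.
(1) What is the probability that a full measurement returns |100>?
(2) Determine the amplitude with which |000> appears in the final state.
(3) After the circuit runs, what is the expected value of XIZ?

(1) The probability of measuring |100> is 1/2.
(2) |000> carries amplitude sqrt(2)/2 in the final state.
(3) The observable XIZ averages to -1.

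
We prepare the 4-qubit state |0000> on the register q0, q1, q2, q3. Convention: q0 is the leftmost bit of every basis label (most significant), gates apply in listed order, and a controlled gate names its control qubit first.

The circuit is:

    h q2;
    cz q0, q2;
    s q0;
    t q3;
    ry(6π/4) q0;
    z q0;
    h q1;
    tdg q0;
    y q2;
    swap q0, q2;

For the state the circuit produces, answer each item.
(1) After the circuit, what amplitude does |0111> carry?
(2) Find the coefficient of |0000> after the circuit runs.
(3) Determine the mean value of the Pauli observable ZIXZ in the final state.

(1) The final state's coefficient on |0111> equals 0.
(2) The amplitude on |0000> is sqrt(2)*I/4.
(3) The expectation value of ZIXZ is 0.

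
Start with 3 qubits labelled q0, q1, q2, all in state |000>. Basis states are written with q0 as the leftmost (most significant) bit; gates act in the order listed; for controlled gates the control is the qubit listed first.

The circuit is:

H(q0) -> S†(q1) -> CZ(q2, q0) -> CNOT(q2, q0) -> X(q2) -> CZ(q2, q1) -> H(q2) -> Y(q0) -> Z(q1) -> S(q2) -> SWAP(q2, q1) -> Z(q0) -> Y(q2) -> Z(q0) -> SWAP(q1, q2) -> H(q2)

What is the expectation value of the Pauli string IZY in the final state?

In the final state, IZY has expectation -1.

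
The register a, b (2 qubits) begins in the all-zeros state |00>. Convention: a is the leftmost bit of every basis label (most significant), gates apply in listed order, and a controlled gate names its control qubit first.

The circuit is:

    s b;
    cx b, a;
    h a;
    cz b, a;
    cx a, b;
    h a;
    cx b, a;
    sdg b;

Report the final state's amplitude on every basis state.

The final amplitudes are 1/2 on |00>, I/2 on |01>, 1/2 on |10>, -I/2 on |11>.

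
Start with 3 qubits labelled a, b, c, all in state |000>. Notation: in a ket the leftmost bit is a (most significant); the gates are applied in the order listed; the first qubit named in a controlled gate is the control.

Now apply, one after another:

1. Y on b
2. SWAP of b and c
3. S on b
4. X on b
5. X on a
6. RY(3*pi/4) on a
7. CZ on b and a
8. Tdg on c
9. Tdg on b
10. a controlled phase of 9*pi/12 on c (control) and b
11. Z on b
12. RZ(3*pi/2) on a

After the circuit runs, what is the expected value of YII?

The observable YII averages to -sqrt(2)/2.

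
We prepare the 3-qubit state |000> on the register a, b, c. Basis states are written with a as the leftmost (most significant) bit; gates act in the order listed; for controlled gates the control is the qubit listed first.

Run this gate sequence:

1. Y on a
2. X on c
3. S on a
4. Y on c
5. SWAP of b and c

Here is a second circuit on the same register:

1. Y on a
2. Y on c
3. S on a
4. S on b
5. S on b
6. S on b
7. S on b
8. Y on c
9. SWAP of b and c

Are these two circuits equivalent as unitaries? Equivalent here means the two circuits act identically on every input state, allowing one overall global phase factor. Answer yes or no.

No: there is an input state on which the two circuits produce genuinely different outputs (not merely differing by a phase).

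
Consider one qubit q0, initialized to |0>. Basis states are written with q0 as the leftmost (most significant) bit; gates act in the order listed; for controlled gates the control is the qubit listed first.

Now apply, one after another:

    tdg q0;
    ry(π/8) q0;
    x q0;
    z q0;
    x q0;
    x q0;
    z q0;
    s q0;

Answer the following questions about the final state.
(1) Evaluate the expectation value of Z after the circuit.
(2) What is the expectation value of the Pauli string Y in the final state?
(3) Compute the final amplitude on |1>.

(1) In the final state, Z has expectation -sqrt(sqrt(2) + 2)/2. Key observation: steps 4-7 multiply out to the identity, so the circuit reduces to the remaining gates.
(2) In the final state, Y has expectation sqrt(2 - sqrt(2))/2.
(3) The final state's coefficient on |1> equals I*cos(pi/16).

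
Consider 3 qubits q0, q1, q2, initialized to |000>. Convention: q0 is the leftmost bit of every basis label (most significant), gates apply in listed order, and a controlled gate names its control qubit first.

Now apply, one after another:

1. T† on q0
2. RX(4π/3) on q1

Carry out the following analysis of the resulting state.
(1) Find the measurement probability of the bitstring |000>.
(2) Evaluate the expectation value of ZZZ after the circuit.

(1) A full measurement returns |000> with probability 1/4.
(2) In the final state, ZZZ has expectation -1/2.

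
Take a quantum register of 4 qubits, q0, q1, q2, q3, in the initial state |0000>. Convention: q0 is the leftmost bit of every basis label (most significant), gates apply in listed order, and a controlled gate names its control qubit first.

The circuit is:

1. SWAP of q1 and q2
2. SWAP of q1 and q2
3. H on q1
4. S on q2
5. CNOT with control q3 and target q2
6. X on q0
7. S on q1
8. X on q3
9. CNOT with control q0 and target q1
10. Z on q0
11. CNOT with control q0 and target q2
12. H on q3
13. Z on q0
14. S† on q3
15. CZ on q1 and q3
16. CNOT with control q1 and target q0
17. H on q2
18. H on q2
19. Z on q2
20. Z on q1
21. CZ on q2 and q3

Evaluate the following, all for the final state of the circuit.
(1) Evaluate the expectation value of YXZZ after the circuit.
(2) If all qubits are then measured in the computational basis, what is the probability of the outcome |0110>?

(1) The observable YXZZ averages to 1. Key observation: gates 1-2 undo each other exactly, leaving only the rest of the circuit to track.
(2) Outcome |0110> occurs with probability 1/4.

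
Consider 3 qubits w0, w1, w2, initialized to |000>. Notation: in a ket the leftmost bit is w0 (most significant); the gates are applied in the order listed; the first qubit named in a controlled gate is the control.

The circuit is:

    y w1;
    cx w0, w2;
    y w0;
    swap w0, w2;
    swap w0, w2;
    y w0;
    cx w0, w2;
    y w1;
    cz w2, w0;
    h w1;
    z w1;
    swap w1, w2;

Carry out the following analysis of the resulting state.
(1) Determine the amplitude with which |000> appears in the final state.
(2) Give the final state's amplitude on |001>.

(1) The final state's coefficient on |000> equals sqrt(2)/2. Key observation: the block from step 1 through step 8 cancels to the identity and can be dropped.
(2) |001> carries amplitude -sqrt(2)/2 in the final state.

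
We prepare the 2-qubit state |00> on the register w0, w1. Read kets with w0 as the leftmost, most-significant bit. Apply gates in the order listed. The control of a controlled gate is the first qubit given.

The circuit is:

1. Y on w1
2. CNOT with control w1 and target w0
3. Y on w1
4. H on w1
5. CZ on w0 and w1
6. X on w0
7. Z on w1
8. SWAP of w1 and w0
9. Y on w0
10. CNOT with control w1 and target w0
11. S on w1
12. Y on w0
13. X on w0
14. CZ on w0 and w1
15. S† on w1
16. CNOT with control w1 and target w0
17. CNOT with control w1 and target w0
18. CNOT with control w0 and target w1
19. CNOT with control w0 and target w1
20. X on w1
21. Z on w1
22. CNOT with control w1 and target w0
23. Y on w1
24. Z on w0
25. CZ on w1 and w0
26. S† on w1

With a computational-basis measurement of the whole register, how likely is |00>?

Outcome |00> occurs with probability 1/2. Key observation: the block from step 16 through step 17 cancels to the identity and can be dropped.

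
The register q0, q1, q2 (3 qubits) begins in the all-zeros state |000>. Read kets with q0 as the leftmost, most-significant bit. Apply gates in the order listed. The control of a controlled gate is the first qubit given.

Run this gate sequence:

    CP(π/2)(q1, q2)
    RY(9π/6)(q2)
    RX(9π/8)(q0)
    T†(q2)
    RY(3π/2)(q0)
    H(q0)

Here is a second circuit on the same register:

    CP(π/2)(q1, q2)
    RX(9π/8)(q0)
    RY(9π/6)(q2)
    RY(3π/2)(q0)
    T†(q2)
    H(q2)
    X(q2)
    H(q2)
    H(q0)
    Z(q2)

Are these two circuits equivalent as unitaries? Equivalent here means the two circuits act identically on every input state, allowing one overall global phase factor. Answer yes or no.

Yes: on every input state the two circuits agree up to one overall phase factor.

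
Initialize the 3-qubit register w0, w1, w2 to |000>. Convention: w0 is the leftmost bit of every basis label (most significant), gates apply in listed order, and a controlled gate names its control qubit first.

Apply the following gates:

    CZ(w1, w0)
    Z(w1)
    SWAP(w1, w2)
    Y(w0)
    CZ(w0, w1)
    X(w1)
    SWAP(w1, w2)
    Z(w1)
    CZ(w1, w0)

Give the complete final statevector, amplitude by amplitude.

The resulting statevector has amplitude I on |101>, and 0 on every other basis state.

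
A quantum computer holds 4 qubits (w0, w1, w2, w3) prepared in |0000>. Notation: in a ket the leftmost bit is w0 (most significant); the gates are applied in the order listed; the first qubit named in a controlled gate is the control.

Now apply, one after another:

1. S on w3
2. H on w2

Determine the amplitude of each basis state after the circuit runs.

The resulting statevector has amplitude sqrt(2)/2 on |0000>, sqrt(2)/2 on |0010>, and 0 on every other basis state.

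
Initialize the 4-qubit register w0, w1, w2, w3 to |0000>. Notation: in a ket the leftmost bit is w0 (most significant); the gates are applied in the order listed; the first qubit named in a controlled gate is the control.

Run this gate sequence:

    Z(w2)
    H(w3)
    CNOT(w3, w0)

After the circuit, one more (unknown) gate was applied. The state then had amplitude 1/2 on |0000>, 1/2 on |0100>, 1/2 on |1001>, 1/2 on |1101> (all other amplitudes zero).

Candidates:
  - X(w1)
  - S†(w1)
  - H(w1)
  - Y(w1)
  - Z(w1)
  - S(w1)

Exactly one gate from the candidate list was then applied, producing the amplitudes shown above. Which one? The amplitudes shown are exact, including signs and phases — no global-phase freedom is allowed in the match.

The unique candidate consistent with the amplitudes is H(w1).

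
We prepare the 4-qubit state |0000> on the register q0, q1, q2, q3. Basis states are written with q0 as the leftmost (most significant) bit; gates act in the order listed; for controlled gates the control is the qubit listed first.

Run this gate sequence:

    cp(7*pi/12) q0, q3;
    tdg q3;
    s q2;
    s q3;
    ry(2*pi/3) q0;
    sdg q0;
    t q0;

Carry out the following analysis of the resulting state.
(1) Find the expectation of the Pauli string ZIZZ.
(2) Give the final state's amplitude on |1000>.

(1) The expectation value of ZIZZ is -1/2.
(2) |1000> carries amplitude -sqrt(3)*exp(3*I*pi/4)/2 in the final state.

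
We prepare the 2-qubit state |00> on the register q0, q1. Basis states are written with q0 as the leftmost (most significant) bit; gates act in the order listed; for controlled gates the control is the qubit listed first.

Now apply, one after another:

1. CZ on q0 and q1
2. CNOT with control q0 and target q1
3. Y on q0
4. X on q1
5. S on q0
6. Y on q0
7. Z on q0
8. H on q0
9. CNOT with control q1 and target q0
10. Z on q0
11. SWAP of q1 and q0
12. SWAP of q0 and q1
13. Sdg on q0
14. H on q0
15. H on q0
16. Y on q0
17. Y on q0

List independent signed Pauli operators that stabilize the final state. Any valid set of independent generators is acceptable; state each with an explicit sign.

The stabilizer group can be generated by +YI, -IZ, among other valid generating sets.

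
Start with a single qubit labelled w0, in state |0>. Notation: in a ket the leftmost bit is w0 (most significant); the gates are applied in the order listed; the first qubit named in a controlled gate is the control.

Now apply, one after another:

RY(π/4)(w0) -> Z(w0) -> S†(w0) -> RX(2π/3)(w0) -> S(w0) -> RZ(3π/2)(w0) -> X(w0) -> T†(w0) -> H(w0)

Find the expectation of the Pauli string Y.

The expectation value of Y is -sqrt(3)/4 - 1/4.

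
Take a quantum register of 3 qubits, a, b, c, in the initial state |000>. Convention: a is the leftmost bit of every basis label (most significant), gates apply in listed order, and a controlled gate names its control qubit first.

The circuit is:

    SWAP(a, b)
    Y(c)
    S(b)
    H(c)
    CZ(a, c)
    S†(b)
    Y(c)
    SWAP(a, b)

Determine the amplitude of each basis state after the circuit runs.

After the circuit, the state carries amplitude -sqrt(2)/2 on |000>, -sqrt(2)/2 on |001>, and 0 on every other basis state.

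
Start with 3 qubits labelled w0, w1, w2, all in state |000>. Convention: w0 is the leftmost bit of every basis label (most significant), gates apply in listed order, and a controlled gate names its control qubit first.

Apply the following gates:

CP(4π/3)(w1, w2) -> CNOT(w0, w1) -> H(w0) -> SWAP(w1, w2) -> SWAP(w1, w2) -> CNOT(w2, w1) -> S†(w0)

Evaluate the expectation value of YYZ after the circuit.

The observable YYZ averages to 0. Key observation: gates 4-5 undo each other exactly, leaving only the rest of the circuit to track.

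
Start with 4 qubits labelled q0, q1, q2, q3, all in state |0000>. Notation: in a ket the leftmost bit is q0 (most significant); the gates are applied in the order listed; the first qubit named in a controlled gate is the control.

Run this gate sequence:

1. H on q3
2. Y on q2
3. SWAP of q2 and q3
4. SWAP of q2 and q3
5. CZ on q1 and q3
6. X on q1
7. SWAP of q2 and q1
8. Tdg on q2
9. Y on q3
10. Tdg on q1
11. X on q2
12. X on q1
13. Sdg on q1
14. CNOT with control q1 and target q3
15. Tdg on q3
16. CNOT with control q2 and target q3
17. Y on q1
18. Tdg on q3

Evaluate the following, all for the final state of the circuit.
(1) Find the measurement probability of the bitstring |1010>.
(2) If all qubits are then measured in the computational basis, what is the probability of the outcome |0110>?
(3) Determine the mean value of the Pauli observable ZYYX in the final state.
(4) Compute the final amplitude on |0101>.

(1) Outcome |1010> occurs with probability 0. Key observation: steps 3-4 multiply out to the identity, so the circuit reduces to the remaining gates.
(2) A full measurement returns |0110> with probability 0.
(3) The observable ZYYX averages to 0.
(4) |0101> carries amplitude sqrt(2)*I/2 in the final state.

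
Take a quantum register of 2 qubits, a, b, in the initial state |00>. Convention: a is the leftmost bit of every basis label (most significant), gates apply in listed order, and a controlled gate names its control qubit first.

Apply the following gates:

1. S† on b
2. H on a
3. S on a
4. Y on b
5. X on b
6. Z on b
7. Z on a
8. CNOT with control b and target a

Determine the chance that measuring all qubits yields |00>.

A full measurement returns |00> with probability 1/2.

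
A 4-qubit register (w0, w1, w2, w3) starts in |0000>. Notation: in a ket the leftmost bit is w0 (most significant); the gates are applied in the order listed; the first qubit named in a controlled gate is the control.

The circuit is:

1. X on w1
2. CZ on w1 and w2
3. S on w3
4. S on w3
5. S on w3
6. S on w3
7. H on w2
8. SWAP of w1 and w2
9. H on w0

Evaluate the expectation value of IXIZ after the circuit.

The expectation value of IXIZ is 1. Key observation: steps 3-6 multiply out to the identity, so the circuit reduces to the remaining gates.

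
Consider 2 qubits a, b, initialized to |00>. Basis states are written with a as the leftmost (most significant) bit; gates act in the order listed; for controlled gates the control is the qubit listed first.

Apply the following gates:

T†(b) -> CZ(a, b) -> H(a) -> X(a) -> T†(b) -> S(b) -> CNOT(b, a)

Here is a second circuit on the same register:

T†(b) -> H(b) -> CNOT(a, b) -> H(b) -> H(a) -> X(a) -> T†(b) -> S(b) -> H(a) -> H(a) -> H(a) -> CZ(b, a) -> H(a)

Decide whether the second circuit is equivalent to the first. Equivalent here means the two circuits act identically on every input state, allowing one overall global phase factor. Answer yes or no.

Yes: on every input state the two circuits agree up to one overall phase factor.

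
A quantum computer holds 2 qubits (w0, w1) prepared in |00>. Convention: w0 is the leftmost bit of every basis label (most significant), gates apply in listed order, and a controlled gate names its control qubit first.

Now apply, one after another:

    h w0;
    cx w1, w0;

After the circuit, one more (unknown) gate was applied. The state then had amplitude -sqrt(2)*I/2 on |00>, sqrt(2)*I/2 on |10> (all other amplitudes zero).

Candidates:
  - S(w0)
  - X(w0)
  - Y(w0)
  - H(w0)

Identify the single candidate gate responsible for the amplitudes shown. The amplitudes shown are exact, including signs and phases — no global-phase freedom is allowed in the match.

The unique candidate consistent with the amplitudes is Y(w0).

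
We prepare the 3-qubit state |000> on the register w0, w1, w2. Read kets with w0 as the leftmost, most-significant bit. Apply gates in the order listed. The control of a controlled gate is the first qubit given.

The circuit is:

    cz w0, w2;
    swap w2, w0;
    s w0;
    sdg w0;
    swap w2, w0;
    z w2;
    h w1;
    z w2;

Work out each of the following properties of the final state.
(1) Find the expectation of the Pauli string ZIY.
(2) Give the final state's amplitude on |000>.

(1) The expectation value of ZIY is 0. Key observation: gates 2-5 undo each other exactly, leaving only the rest of the circuit to track.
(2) The amplitude on |000> is sqrt(2)/2.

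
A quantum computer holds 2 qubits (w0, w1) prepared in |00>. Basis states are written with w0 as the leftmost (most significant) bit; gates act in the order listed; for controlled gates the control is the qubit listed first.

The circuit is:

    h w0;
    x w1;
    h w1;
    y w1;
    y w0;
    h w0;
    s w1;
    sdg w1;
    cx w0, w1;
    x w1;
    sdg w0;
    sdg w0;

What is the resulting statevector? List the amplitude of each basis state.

After the circuit, the state carries amplitude 0 on |00>, 0 on |01>, -sqrt(2)/2 on |10>, -sqrt(2)/2 on |11>.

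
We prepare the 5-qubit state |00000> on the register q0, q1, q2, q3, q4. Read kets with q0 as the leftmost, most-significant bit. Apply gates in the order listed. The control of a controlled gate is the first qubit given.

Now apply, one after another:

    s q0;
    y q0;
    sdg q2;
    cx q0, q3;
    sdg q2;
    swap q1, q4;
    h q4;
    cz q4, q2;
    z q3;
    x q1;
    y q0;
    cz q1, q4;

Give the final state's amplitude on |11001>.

|11001> carries amplitude 0 in the final state.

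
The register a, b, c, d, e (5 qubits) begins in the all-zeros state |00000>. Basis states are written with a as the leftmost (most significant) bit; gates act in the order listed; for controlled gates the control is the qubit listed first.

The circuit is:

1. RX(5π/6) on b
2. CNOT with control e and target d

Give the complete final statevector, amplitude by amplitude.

The final amplitudes are -sqrt(2)/4 + sqrt(6)/4 on |00000>, I*(-sqrt(6) - sqrt(2))/4 on |01000>, and 0 on every other basis state.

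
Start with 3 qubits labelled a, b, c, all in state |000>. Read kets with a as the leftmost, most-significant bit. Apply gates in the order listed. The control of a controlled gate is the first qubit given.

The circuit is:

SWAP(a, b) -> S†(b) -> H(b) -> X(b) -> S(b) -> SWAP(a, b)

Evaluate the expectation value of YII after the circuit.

The expectation value of YII is 1.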